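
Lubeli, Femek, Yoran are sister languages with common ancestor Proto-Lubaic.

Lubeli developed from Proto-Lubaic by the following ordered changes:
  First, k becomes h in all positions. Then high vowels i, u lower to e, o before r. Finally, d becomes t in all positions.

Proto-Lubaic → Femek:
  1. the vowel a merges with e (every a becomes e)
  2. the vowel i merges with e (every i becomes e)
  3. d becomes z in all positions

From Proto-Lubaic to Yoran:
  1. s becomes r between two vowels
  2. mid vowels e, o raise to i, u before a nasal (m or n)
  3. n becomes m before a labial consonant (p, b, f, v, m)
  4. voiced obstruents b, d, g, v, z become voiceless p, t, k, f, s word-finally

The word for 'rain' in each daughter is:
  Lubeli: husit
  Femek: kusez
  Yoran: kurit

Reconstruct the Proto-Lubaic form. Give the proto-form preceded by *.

*kusid

Position 3: Lubeli has s, Femek has s, Yoran has r. Lubeli preserves s here (none of its changes turn any other segment into s), so the proto-segment is *s.
Position 5: Lubeli has t, Femek has z, Yoran has t. Taking the neighbouring segments as reconstructed: Lubeli t could go back to *t or *d; Femek z could go back to *d or *z; Yoran t could go back to *t or *d — the one source consistent with every daughter is *d.
Verify the candidate proto-form against each daughter:
Lubeli: start from *kusid.
  rule 1 (unconditioned shift): kusid → husid
  rule 2: no change — husid
  rule 3 (unconditioned shift): husid → husit
  ⇒ Lubeli husit
Femek: *kusid > kused > kusez  (by vowel merger, unconditioned shift)
Yoran: *kusid
  kusid → kurid   [rhotacism]
  kurid (rule 2 does not apply)
  kurid (rule 3 does not apply)
  kurid → kurit   [final devoicing]
  giving Yoran kurit.
Only *kusid yields all of Lubeli husit, Femek kusez, Yoran kurit.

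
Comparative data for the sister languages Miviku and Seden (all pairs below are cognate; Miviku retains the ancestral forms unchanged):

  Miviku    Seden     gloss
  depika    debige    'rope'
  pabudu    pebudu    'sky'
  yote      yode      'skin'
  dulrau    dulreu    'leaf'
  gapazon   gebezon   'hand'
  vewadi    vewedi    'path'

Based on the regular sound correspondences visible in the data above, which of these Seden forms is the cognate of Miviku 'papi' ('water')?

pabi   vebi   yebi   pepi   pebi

pebi

gapazon ~ gebezon — Miviku a corresponds to Seden e after a consonant, before a labial obstruent.
depika ~ debige — Miviku p corresponds to Seden b between vowels (before a front vowel).
Applying these to Miviku 'papi':
  papi → pepi   (a→e after a consonant, before a labial obstruent)
  pepi → pebi   (p→b between vowels (before a front vowel))
So the Seden cognate is 'pebi'.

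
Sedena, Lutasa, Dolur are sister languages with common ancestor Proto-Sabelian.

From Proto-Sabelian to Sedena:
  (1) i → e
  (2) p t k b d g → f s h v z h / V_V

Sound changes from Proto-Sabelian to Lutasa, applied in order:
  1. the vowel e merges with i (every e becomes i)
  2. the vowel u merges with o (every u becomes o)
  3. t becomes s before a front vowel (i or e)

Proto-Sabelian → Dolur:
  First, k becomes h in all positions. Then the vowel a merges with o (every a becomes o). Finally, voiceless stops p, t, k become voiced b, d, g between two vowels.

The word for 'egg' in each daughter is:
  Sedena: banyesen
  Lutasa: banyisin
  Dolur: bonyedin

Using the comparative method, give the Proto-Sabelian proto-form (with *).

*banyetin

Position 7: Sedena has e, Lutasa has i, Dolur has i. Dolur preserves i here (none of its changes turn any other segment into i), so the proto-segment is *i.
Position 5: Sedena has e, Lutasa has i, Dolur has e. Dolur preserves e here (none of its changes turn any other segment into e), so the proto-segment is *e.
This points to *banyetin. Verify forward in each daughter:
Sedena: start from *banyetin.
  rule 1 (vowel merger): banyetin → banyeten
  rule 2 (intervocalic lenition): banyeten → banyesen
  ⇒ Sedena banyesen
Lutasa: *banyetin
  banyetin → banyitin   [vowel merger]
  banyitin (rule 2 does not apply)
  banyitin → banyisin   [palatalisation]
  giving Lutasa banyisin.
Dolur: *banyetin > bonyetin > bonyedin  (by vowel merger, intervocalic voicing)
*banyetin is the unique common source.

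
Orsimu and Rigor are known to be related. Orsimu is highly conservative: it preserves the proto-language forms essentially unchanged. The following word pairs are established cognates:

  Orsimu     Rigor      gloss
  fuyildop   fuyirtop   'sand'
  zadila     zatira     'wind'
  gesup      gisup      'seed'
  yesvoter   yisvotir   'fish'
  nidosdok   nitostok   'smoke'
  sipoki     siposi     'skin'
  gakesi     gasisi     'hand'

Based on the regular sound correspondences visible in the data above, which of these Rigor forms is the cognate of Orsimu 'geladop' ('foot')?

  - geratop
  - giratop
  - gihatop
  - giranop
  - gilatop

gesup ~ gisup, yesvoter ~ yisvotir — Orsimu e corresponds to Rigor i after a consonant, before a consonant other than r, m, n, p, b, f, v.
zadila ~ zatira — Orsimu l corresponds to Rigor r between vowels (before a back vowel).
nidosdok ~ nitostok — Orsimu d corresponds to Rigor t between vowels (before a back vowel).
Applying these to Orsimu 'geladop':
  geladop → giladop   (e→i after a consonant, before a consonant other than r, m, n, p, b, f, v)
  giladop → giradop   (l→r between vowels (before a back vowel))
  giradop → giratop   (d→t between vowels (before a back vowel))
So the Rigor cognate is 'giratop'.

giratop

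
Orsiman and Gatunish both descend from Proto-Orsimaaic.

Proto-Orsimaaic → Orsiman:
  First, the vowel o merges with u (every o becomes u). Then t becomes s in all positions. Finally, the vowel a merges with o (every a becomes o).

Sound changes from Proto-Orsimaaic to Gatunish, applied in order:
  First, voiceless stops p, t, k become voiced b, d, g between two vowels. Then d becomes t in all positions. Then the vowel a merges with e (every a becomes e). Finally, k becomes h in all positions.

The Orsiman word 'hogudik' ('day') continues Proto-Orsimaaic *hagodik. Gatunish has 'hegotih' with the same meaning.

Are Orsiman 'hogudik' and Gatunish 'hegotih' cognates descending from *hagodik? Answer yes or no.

Derive the expected Gatunish reflex of *hagodik:
Gatunish: start from *hagodik.
  rule 1: no change — hagodik
  rule 2 (unconditioned shift): hagodik → hagotik
  rule 3 (vowel merger): hagotik → hegotik
  rule 4 (unconditioned shift): hegotik → hegotih
  ⇒ Gatunish hegotih
Gatunish 'hegotih' matches the regular reflex exactly, so the pair is cognate.

yes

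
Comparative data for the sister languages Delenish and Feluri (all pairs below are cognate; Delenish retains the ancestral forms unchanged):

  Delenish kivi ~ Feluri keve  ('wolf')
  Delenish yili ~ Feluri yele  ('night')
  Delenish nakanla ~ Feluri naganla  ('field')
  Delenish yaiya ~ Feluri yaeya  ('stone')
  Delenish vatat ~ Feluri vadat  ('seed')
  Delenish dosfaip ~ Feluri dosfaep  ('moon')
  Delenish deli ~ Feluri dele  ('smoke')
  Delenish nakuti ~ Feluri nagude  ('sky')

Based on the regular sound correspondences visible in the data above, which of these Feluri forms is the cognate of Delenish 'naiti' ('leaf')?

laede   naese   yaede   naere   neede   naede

naede

yaiya ~ yaeya — Delenish i corresponds to Feluri e after a vowel, before a consonant other than r, m, n, p, b, f, v.
nakuti ~ nagude — Delenish t corresponds to Feluri d between vowels (before a front vowel).
kivi ~ keve, yili ~ yele — Delenish i corresponds to Feluri e word-finally.
Applying these to Delenish 'naiti':
  naiti → naeti   (i→e after a vowel, before a consonant other than r, m, n, p, b, f, v)
  naeti → naedi   (t→d between vowels (before a front vowel))
  naedi → naede   (i→e word-finally)
So the Feluri cognate is 'naede'.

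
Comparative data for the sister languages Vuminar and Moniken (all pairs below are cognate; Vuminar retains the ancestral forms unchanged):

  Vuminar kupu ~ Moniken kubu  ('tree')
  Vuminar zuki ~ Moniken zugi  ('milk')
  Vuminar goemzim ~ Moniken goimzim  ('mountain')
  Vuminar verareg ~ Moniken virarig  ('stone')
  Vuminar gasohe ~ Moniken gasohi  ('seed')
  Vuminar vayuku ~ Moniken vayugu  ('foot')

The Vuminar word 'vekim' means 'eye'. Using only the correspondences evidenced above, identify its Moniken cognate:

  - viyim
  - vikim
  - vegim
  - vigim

verareg ~ virarig — Vuminar e corresponds to Moniken i after a consonant, before a consonant other than r, m, n, p, b, f, v.
zuki ~ zugi — Vuminar k corresponds to Moniken g between vowels (before a front vowel).
Applying these to Vuminar 'vekim':
  vekim → vikim   (e→i after a consonant, before a consonant other than r, m, n, p, b, f, v)
  vikim → vigim   (k→g between vowels (before a front vowel))
So the Moniken cognate is 'vigim'.

vigim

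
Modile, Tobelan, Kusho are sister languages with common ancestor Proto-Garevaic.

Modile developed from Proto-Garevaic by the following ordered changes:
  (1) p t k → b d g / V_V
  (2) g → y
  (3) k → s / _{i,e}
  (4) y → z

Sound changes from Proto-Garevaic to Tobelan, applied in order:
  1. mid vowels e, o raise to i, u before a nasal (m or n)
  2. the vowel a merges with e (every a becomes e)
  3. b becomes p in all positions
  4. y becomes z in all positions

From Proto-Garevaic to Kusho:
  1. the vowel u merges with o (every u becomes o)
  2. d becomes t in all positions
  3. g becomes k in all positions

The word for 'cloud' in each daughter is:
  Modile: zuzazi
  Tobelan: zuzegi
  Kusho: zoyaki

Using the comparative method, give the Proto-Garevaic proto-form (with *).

*zuyagi

Position 3: Modile has z, Tobelan has z, Kusho has y. Kusho preserves y here (none of its changes turn any other segment into y), so the proto-segment is *y.
Position 2: Modile has u, Tobelan has u, Kusho has o. Modile preserves u here (none of its changes turn any other segment into u), so the proto-segment is *u.
Verify the candidate proto-form against each daughter:
Modile: *zuyagi > zuyayi > zuzazi  (by unconditioned shift, unconditioned shift)
Tobelan: start from *zuyagi.
  rule 1: no change — zuyagi
  rule 2 (vowel merger): zuyagi → zuyegi
  rule 3: no change — zuyegi
  rule 4 (unconditioned shift): zuyegi → zuzegi
  ⇒ Tobelan zuzegi
Kusho: *zuyagi
  zuyagi → zoyagi   [vowel merger]
  zoyagi (rule 2 does not apply)
  zoyagi → zoyaki   [unconditioned shift]
  giving Kusho zoyaki.
Only *zuyagi yields all of Modile zuzazi, Tobelan zuzegi, Kusho zoyaki.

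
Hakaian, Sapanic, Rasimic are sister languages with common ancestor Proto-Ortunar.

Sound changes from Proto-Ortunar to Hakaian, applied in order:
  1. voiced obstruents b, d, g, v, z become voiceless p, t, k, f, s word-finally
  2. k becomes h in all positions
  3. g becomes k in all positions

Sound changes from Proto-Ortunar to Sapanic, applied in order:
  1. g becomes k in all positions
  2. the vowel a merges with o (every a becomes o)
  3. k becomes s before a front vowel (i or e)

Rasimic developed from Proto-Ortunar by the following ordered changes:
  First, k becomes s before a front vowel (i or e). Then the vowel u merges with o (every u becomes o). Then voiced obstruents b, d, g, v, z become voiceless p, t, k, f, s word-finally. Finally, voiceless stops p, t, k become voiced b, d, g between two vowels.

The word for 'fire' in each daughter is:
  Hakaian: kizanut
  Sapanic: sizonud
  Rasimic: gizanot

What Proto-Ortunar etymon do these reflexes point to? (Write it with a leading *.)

Position 1: Hakaian has k, Sapanic has s, Rasimic has g. In Hakaian, k can only continue *g, so the proto-segment is *g.
Position 6: Hakaian has u, Sapanic has u, Rasimic has o. Hakaian preserves u here (none of its changes turn any other segment into u), so the proto-segment is *u.
Position 7: Hakaian has t, Sapanic has d, Rasimic has t. Sapanic preserves d here (none of its changes turn any other segment into d), so the proto-segment is *d.
This points to *gizanud. Verify forward in each daughter:
Hakaian: *gizanud > gizanut > kizanut  (by final devoicing, unconditioned shift)
Sapanic: *gizanud
  gizanud → kizanud   [unconditioned shift]
  kizanud → kizonud   [vowel merger]
  kizonud → sizonud   [palatalisation]
  giving Sapanic sizonud.
Rasimic: *gizanud > gizanod > gizanot  (by vowel merger, final devoicing)
No other proto-form is consistent with every reflex, so the reconstruction is *gizanud.

*gizanud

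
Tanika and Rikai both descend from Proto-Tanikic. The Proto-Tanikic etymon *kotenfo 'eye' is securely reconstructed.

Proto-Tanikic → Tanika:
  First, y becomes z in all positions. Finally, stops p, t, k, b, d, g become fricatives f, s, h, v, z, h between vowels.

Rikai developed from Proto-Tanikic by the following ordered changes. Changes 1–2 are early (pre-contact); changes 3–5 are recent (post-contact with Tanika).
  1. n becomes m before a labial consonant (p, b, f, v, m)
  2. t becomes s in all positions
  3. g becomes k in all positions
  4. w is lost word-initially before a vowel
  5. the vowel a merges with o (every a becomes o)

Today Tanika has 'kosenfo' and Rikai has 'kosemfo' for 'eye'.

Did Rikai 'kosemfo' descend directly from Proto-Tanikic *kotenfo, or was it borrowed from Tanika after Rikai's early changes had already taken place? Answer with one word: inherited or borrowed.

inherited

If inherited, *kotenfo would pass through all of Rikai's changes:
Rikai: start from *kotenfo.
  rule 1 (nasal place assimilation): kotenfo → kotemfo
  rule 2 (unconditioned shift): kotemfo → kosemfo
  rule 3: no change — kosemfo
  rule 4: no change — kosemfo
  rule 5: no change — kosemfo
  ⇒ Rikai kosemfo
If borrowed from Tanika 'kosenfo' after the early changes, it would undergo only the recent ones:
  rule 3 (unconditioned shift): no change (kosenfo)
  rule 4 (glide loss): no change (kosenfo)
  rule 5 (vowel merger): no change (kosenfo)
  ⇒ as a loan: kosenfo
Rikai 'kosemfo' matches the inherited outcome exactly, so it is an inherited cognate, not a loan.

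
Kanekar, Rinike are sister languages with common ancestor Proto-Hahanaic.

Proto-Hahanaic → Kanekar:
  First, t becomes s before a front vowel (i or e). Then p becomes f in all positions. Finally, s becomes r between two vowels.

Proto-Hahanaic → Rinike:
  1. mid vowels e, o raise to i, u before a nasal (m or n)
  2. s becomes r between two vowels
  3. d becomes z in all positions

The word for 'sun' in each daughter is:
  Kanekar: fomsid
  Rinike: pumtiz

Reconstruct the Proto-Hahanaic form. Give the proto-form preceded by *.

Position 4: Kanekar has s, Rinike has t. Rinike preserves t here (none of its changes turn any other segment into t), so the proto-segment is *t.
Position 6: Kanekar has d, Rinike has z. Kanekar preserves d here (none of its changes turn any other segment into d), so the proto-segment is *d.
Verify the candidate proto-form against each daughter:
Kanekar: *pomtid
  pomtid → pomsid   [palatalisation]
  pomsid → fomsid   [unconditioned shift]
  fomsid (rule 3 does not apply)
  giving Kanekar fomsid.
Rinike: *pomtid
  pomtid → pumtid   [pre-nasal raising]
  pumtid (rule 2 does not apply)
  pumtid → pumtiz   [unconditioned shift]
  giving Rinike pumtiz.
No other proto-form is consistent with every reflex, so the reconstruction is *pomtid.

*pomtid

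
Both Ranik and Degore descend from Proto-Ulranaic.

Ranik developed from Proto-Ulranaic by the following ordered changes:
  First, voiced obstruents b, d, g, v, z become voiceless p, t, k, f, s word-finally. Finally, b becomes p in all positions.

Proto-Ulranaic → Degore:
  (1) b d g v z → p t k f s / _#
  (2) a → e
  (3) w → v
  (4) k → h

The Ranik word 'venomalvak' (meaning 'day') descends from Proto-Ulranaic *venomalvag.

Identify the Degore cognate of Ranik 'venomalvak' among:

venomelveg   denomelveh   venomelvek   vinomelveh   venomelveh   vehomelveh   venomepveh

venomelveh

Degore: start from *venomalvag.
  rule 1 (final devoicing): venomalvag → venomalvak
  rule 2 (vowel merger): venomalvak → venomelvek
  rule 3: no change — venomelvek
  rule 4 (unconditioned shift): venomelvek → venomelveh
  ⇒ Degore venomelveh
Among the options, 'venomelveh' alone shows every Degore change applied in order.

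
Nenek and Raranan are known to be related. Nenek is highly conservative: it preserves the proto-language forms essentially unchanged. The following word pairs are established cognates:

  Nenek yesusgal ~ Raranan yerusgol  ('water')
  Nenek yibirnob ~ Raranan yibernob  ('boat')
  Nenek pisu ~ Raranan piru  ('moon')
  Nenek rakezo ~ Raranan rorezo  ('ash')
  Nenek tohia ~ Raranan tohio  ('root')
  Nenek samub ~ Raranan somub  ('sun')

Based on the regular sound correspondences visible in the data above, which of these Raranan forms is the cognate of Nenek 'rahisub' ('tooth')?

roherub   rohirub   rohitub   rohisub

yesusgal ~ yerusgol, rakezo ~ rorezo — Nenek a corresponds to Raranan o after a consonant, before a consonant other than r, m, n, p, b, f, v.
yesusgal ~ yerusgol, pisu ~ piru — Nenek s corresponds to Raranan r between vowels (before a back vowel).
Applying these to Nenek 'rahisub':
  rahisub → rohisub   (a→o after a consonant, before a consonant other than r, m, n, p, b, f, v)
  rohisub → rohirub   (s→r between vowels (before a back vowel))
So the Raranan cognate is 'rohirub'.

rohirub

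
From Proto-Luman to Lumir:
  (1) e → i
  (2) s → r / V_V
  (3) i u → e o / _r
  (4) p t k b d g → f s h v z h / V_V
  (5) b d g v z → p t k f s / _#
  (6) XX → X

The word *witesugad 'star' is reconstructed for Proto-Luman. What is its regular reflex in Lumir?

wiseruhat

Lumir: *witesugad
  witesugad → witisugad   [vowel merger]
  witisugad → witirugad   [rhotacism]
  witirugad → witerugad   [pre-rhotic lowering]
  witerugad → wiseruhad   [intervocalic lenition]
  wiseruhad → wiseruhat   [final devoicing]
  wiseruhat (rule 6 does not apply)
  giving Lumir wiseruhat.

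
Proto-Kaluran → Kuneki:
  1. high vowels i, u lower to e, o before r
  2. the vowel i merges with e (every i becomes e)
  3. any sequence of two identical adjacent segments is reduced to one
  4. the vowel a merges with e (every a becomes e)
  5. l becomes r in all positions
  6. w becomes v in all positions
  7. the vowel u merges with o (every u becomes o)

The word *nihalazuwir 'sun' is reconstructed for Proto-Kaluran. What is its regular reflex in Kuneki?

Kuneki: *nihalazuwir > nihalazuwer > nehalazuwer > nehelezuwer > neherezuwer > neherezuver > neherezover  (by pre-rhotic lowering, vowel merger, vowel merger, unconditioned shift, unconditioned shift, vowel merger)

neherezover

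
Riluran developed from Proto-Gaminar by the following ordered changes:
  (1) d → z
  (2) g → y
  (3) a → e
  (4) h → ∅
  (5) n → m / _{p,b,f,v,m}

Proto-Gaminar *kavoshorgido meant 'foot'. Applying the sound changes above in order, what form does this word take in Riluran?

Riluran: *kavoshorgido
  kavoshorgido → kavoshorgizo   [unconditioned shift]
  kavoshorgizo → kavoshoryizo   [unconditioned shift]
  kavoshoryizo → kevoshoryizo   [vowel merger]
  kevoshoryizo → kevosoryizo   [h-loss]
  kevosoryizo (rule 5 does not apply)
  giving Riluran kevosoryizo.

kevosoryizo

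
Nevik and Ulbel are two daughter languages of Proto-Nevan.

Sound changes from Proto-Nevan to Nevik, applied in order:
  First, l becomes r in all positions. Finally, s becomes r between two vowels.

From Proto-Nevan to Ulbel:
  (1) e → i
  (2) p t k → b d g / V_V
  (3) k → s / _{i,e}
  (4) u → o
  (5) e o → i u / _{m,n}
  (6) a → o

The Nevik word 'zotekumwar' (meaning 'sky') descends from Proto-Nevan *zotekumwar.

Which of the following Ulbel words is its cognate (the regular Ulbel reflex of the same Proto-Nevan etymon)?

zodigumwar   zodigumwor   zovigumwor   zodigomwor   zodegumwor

Ulbel: *zotekumwar
  zotekumwar → zotikumwar   [vowel merger]
  zotikumwar → zodigumwar   [intervocalic voicing]
  zodigumwar (rule 3 does not apply)
  zodigumwar → zodigomwar   [vowel merger]
  zodigomwar → zodigumwar   [pre-nasal raising]
  zodigumwar → zodigumwor   [vowel merger]
  giving Ulbel zodigumwor.
Only 'zodigumwor' matches the regular Ulbel development of *zotekumwar.

zodigumwor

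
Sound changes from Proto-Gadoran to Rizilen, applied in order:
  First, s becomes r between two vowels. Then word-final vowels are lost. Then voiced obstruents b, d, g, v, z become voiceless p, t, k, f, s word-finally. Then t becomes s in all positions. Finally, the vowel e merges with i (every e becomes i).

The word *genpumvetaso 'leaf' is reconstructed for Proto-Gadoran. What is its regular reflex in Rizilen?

ginpumvisar

Rizilen: start from *genpumvetaso.
  rule 1 (rhotacism): genpumvetaso → genpumvetaro
  rule 2 (apocope): genpumvetaro → genpumvetar
  rule 3: no change — genpumvetar
  rule 4 (unconditioned shift): genpumvetar → genpumvesar
  rule 5 (vowel merger): genpumvesar → ginpumvisar
  ⇒ Rizilen ginpumvisar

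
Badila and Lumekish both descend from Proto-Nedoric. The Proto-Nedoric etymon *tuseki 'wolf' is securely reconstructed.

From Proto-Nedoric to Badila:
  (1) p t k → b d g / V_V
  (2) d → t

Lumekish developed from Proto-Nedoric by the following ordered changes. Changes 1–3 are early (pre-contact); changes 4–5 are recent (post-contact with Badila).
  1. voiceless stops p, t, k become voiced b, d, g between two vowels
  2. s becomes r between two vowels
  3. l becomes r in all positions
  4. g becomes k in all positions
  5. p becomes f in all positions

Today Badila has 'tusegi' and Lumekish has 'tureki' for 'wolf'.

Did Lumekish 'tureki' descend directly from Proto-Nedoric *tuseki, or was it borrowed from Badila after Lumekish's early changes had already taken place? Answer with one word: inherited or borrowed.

If inherited, *tuseki would pass through all of Lumekish's changes:
Lumekish: *tuseki > tusegi > turegi > tureki  (by intervocalic voicing, rhotacism, unconditioned shift)
If borrowed from Badila 'tusegi' after the early changes, it would undergo only the recent ones:
  rule 4 (unconditioned shift): tusegi → tuseki
  rule 5 (unconditioned shift): no change (tuseki)
  ⇒ as a loan: tuseki
Lumekish 'tureki' matches the inherited outcome exactly, so it is an inherited cognate, not a loan.

inherited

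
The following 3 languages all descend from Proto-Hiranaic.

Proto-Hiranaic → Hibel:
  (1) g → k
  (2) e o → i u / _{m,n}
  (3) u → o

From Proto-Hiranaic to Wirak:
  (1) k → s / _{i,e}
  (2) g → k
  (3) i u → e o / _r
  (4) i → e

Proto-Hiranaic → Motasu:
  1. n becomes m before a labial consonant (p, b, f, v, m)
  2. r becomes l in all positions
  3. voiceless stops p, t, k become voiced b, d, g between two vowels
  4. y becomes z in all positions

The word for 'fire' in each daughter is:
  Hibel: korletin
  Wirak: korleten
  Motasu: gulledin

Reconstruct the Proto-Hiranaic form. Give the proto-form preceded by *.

Position 6: Hibel has t, Wirak has t, Motasu has d. Hibel preserves t here (none of its changes turn any other segment into t), so the proto-segment is *t.
Position 7: Hibel has i, Wirak has e, Motasu has i. Motasu preserves i here (none of its changes turn any other segment into i), so the proto-segment is *i.
Verify the candidate proto-form against each daughter:
Hibel: *gurletin > kurletin > korletin  (by unconditioned shift, vowel merger)
Wirak: start from *gurletin.
  rule 1: no change — gurletin
  rule 2 (unconditioned shift): gurletin → kurletin
  rule 3 (pre-rhotic lowering): kurletin → korletin
  rule 4 (vowel merger): korletin → korleten
  ⇒ Wirak korleten
Motasu: *gurletin
  gurletin (rule 1 does not apply)
  gurletin → gulletin   [unconditioned shift]
  gulletin → gulledin   [intervocalic voicing]
  gulledin (rule 4 does not apply)
  giving Motasu gulledin.
*gurletin is the unique common source.

*gurletin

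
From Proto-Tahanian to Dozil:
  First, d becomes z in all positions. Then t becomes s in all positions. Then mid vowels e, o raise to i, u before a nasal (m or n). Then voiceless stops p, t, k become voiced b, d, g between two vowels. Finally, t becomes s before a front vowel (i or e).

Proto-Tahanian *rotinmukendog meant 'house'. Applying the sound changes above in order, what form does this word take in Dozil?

rosinmuginzog

Dozil: *rotinmukendog
  rotinmukendog → rotinmukenzog   [unconditioned shift]
  rotinmukenzog → rosinmukenzog   [unconditioned shift]
  rosinmukenzog → rosinmukinzog   [pre-nasal raising]
  rosinmukinzog → rosinmuginzog   [intervocalic voicing]
  rosinmuginzog (rule 5 does not apply)
  giving Dozil rosinmuginzog.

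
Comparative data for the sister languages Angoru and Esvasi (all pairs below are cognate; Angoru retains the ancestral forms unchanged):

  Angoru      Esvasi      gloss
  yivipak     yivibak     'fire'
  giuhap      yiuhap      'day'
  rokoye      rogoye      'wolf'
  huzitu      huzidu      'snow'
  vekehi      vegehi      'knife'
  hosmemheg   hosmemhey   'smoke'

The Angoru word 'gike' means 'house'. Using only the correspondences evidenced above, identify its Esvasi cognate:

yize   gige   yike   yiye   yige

giuhap ~ yiuhap — Angoru g corresponds to Esvasi y word-initially before a front vowel.
vekehi ~ vegehi — Angoru k corresponds to Esvasi g between vowels (before a front vowel).
Applying these to Angoru 'gike':
  gike → yike   (g→y word-initially before a front vowel)
  yike → yige   (k→g between vowels (before a front vowel))
So the Esvasi cognate is 'yige'.

yige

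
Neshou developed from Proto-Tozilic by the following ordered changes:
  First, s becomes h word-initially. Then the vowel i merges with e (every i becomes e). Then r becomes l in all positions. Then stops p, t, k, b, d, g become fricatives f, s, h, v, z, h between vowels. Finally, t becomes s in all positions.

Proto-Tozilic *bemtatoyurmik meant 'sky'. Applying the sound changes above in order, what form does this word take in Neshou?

Neshou: *bemtatoyurmik > bemtatoyurmek > bemtatoyulmek > bemtasoyulmek > bemsasoyulmek  (by vowel merger, unconditioned shift, intervocalic lenition, unconditioned shift)

bemsasoyulmek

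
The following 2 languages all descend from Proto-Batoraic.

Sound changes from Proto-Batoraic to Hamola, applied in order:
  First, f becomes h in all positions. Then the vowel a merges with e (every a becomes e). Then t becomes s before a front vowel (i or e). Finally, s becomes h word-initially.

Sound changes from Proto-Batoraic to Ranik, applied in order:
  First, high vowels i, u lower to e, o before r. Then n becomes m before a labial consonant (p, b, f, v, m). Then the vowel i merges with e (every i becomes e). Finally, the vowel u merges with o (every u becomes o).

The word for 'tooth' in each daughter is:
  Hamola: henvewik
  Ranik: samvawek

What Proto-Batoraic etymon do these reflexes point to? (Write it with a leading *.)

*sanvawik

Position 5: Hamola has e, Ranik has a. Ranik preserves a here (none of its changes turn any other segment into a), so the proto-segment is *a.
Position 3: Hamola has n, Ranik has m. Hamola preserves n here (none of its changes turn any other segment into n), so the proto-segment is *n.
This points to *sanvawik. Verify forward in each daughter:
Hamola: start from *sanvawik.
  rule 1: no change — sanvawik
  rule 2 (vowel merger): sanvawik → senvewik
  rule 3: no change — senvewik
  rule 4 (debuccalisation): senvewik → henvewik
  ⇒ Hamola henvewik
Ranik: *sanvawik > samvawik > samvawek  (by nasal place assimilation, vowel merger)
*sanvawik is the unique common source.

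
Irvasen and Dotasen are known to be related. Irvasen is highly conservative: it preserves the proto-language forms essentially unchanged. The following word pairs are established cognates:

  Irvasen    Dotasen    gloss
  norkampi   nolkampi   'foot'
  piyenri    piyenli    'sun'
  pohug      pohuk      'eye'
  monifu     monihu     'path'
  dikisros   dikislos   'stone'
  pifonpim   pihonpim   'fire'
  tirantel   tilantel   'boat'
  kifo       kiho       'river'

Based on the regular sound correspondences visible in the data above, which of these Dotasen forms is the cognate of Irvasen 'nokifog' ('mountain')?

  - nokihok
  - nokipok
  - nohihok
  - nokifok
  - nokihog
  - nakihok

nokihok

pifonpim ~ pihonpim, kifo ~ kiho — Irvasen f corresponds to Dotasen h between vowels (before a back vowel).
pohug ~ pohuk — Irvasen g corresponds to Dotasen k word-finally.
Applying these to Irvasen 'nokifog':
  nokifog → nokihog   (f→h between vowels (before a back vowel))
  nokihog → nokihok   (g→k word-finally)
So the Dotasen cognate is 'nokihok'.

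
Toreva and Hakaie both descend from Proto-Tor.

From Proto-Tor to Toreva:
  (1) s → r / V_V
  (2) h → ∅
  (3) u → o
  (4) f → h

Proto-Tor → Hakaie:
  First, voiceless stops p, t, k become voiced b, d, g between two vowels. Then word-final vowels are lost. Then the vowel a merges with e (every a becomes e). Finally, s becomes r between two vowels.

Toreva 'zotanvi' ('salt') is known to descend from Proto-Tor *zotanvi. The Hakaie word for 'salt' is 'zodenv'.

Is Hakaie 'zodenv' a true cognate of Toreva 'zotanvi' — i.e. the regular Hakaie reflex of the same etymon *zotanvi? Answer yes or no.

yes

Derive the expected Hakaie reflex of *zotanvi:
Hakaie: *zotanvi
  zotanvi → zodanvi   [intervocalic voicing]
  zodanvi → zodanv   [apocope]
  zodanv → zodenv   [vowel merger]
  zodenv (rule 4 does not apply)
  giving Hakaie zodenv.
Hakaie 'zodenv' matches the regular reflex exactly, so the pair is cognate.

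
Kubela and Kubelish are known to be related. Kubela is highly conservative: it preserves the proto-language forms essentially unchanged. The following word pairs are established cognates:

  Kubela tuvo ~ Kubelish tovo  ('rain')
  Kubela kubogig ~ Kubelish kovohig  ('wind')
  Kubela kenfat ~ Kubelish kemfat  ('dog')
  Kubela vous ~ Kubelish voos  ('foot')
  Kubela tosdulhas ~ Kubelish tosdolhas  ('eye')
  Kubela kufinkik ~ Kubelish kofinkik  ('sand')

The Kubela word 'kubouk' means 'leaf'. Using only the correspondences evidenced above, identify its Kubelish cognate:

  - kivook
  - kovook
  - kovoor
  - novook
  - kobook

kovook

kubogig ~ kovohig — Kubela u corresponds to Kubelish o after a consonant, before a labial obstruent.
kubogig ~ kovohig — Kubela b corresponds to Kubelish v between vowels (before a back vowel).
vous ~ voos — Kubela u corresponds to Kubelish o after a vowel, before a consonant other than r, m, n, p, b, f, v.
Applying these to Kubela 'kubouk':
  kubouk → kobouk   (u→o after a consonant, before a labial obstruent)
  kobouk → kovouk   (b→v between vowels (before a back vowel))
  kovouk → kovook   (u→o after a vowel, before a consonant other than r, m, n, p, b, f, v)
So the Kubelish cognate is 'kovook'.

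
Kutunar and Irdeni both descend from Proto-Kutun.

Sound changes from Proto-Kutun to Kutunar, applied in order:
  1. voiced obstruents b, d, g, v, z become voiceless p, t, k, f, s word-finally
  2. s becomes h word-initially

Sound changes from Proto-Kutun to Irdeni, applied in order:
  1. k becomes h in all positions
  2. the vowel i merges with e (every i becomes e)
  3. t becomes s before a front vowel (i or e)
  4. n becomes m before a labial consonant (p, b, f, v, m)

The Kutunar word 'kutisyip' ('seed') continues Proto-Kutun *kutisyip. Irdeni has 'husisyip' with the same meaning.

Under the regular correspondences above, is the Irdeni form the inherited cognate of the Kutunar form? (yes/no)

no

Derive the expected Irdeni reflex of *kutisyip:
Irdeni: start from *kutisyip.
  rule 1 (unconditioned shift): kutisyip → hutisyip
  rule 2 (vowel merger): hutisyip → hutesyep
  rule 3 (palatalisation): hutesyep → husesyep
  rule 4: no change — husesyep
  ⇒ Irdeni husesyep
The regular Irdeni reflex would be 'husesyep', but the attested form is 'husisyip'. The correspondence is irregular, so they are not cognates (the Irdeni form has a different source).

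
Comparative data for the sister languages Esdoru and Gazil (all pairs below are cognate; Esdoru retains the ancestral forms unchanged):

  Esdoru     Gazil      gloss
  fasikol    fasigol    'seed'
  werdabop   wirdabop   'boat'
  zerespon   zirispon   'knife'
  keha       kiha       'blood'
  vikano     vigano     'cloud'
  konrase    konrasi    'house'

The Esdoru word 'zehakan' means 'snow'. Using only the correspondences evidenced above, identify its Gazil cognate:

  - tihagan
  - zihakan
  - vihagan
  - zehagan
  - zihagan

zerespon ~ zirispon, keha ~ kiha — Esdoru e corresponds to Gazil i after a consonant, before a consonant other than r, m, n, p, b, f, v.
vikano ~ vigano — Esdoru k corresponds to Gazil g between vowels (before a back vowel).
Applying these to Esdoru 'zehakan':
  zehakan → zihakan   (e→i after a consonant, before a consonant other than r, m, n, p, b, f, v)
  zihakan → zihagan   (k→g between vowels (before a back vowel))
So the Gazil cognate is 'zihagan'.

zihagan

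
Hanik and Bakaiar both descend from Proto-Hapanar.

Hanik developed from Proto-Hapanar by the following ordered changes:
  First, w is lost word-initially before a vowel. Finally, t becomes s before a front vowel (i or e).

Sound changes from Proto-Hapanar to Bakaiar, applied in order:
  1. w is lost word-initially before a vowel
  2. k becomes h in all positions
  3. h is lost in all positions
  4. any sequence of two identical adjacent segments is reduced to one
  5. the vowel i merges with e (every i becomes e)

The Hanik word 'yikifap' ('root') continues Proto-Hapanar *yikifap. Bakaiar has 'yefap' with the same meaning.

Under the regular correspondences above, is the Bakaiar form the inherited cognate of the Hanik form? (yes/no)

Derive the expected Bakaiar reflex of *yikifap:
Bakaiar: *yikifap > yihifap > yiifap > yifap > yefap  (by unconditioned shift, h-loss, degemination, vowel merger)
Bakaiar 'yefap' matches the regular reflex exactly, so the pair is cognate.

yes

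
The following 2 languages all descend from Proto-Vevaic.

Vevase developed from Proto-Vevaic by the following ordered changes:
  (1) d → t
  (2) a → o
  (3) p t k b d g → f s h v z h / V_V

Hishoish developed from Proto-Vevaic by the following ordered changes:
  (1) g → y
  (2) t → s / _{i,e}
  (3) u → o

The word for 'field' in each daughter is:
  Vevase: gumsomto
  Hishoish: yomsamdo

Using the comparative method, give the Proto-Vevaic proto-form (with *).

Position 7: Vevase has t, Hishoish has d. Hishoish preserves d here (none of its changes turn any other segment into d), so the proto-segment is *d.
Position 1: Vevase has g, Hishoish has y. Vevase preserves g here (none of its changes turn any other segment into g), so the proto-segment is *g.
Continuing position by position gives *gumsamdo; check it forward:
Vevase: *gumsamdo > gumsamto > gumsomto  (by unconditioned shift, vowel merger)
Hishoish: *gumsamdo
  gumsamdo → yumsamdo   [unconditioned shift]
  yumsamdo (rule 2 does not apply)
  yumsamdo → yomsamdo   [vowel merger]
  giving Hishoish yomsamdo.
*gumsamdo is the unique common source.

*gumsamdo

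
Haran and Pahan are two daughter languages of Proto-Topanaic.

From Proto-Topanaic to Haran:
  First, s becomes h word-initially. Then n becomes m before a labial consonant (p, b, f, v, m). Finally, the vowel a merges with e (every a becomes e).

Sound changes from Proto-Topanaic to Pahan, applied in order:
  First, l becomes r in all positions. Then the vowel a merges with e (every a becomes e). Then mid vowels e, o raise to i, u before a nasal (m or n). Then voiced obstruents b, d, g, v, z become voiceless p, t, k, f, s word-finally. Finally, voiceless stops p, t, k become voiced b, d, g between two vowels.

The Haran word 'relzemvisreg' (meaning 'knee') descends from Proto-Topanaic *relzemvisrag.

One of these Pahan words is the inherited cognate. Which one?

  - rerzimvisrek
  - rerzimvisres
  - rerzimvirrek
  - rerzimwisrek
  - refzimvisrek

Pahan: start from *relzemvisrag.
  rule 1 (unconditioned shift): relzemvisrag → rerzemvisrag
  rule 2 (vowel merger): rerzemvisrag → rerzemvisreg
  rule 3 (pre-nasal raising): rerzemvisreg → rerzimvisreg
  rule 4 (final devoicing): rerzimvisreg → rerzimvisrek
  rule 5: no change — rerzimvisrek
  ⇒ Pahan rerzimvisrek
The other candidates each miss or misapply at least one Pahan change.

rerzimvisrek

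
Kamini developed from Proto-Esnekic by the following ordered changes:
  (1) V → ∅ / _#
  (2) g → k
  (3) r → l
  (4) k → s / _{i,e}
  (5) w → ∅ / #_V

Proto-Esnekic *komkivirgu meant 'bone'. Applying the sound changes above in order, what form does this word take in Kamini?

Kamini: *komkivirgu
  komkivirgu → komkivirg   [apocope]
  komkivirg → komkivirk   [unconditioned shift]
  komkivirk → komkivilk   [unconditioned shift]
  komkivilk → komsivilk   [palatalisation]
  komsivilk (rule 5 does not apply)
  giving Kamini komsivilk.

komsivilk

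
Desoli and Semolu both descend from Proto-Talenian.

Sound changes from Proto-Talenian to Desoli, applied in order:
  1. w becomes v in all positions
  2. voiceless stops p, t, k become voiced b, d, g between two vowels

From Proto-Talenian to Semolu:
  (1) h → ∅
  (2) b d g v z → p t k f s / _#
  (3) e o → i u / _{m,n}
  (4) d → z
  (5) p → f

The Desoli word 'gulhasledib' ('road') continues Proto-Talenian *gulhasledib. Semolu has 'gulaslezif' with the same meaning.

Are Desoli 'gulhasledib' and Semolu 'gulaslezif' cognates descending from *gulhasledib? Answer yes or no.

yes

Derive the expected Semolu reflex of *gulhasledib:
Semolu: start from *gulhasledib.
  rule 1 (h-loss): gulhasledib → gulasledib
  rule 2 (final devoicing): gulasledib → gulasledip
  rule 3: no change — gulasledip
  rule 4 (unconditioned shift): gulasledip → gulaslezip
  rule 5 (unconditioned shift): gulaslezip → gulaslezif
  ⇒ Semolu gulaslezif
Semolu 'gulaslezif' matches the regular reflex exactly, so the pair is cognate.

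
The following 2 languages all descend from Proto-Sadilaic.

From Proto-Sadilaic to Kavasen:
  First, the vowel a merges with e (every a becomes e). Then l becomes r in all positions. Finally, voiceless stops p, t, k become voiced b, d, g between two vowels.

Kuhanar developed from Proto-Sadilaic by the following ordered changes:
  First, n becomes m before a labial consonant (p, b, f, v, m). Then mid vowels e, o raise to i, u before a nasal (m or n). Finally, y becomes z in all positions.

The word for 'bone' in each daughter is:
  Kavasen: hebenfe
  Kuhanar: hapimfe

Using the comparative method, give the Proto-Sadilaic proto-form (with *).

*hapenfe

Position 2: Kavasen has e, Kuhanar has a. Kuhanar preserves a here (none of its changes turn any other segment into a), so the proto-segment is *a.
Position 3: Kavasen has b, Kuhanar has p. Kuhanar preserves p here (none of its changes turn any other segment into p), so the proto-segment is *p.
Position 5: Kavasen has n, Kuhanar has m. Kavasen preserves n here (none of its changes turn any other segment into n), so the proto-segment is *n.
Continuing position by position gives *hapenfe; check it forward:
Kavasen: start from *hapenfe.
  rule 1 (vowel merger): hapenfe → hepenfe
  rule 2: no change — hepenfe
  rule 3 (intervocalic voicing): hepenfe → hebenfe
  ⇒ Kavasen hebenfe
Kuhanar: start from *hapenfe.
  rule 1 (nasal place assimilation): hapenfe → hapemfe
  rule 2 (pre-nasal raising): hapemfe → hapimfe
  rule 3: no change — hapimfe
  ⇒ Kuhanar hapimfe
No other proto-form is consistent with every reflex, so the reconstruction is *hapenfe.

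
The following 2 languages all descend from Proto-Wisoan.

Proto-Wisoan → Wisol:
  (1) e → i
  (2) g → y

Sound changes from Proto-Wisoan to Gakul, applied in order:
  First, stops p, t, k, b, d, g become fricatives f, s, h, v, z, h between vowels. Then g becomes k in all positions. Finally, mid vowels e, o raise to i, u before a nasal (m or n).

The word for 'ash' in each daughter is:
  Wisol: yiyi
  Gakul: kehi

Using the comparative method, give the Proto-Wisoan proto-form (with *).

Position 1: Wisol has y, Gakul has k. Taking the neighbouring segments as reconstructed: Wisol y could go back to *g or *y; Gakul k could go back to *k or *g — the one source consistent with every daughter is *g.
Position 3: Wisol has y, Gakul has h. Taking the neighbouring segments as reconstructed: Wisol y could go back to *g or *y; Gakul h could go back to *k or *g or *h — the one source consistent with every daughter is *g.
Verify the candidate proto-form against each daughter:
Wisol: start from *gegi.
  rule 1 (vowel merger): gegi → gigi
  rule 2 (unconditioned shift): gigi → yiyi
  ⇒ Wisol yiyi
Gakul: *gegi
  gegi → gehi   [intervocalic lenition]
  gehi → kehi   [unconditioned shift]
  kehi (rule 3 does not apply)
  giving Gakul kehi.
No other proto-form is consistent with every reflex, so the reconstruction is *gegi.

*gegi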